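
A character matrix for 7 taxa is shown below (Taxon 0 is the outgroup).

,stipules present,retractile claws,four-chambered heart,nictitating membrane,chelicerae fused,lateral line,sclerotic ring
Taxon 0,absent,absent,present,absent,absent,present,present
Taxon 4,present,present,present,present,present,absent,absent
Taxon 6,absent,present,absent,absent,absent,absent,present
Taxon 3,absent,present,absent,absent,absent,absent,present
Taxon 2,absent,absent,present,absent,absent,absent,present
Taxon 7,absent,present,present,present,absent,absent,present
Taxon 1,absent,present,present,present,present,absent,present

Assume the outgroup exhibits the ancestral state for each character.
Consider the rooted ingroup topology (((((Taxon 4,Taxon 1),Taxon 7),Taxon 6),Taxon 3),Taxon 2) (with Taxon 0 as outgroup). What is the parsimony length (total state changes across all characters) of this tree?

Map each character onto (((((Taxon 4,Taxon 1),Taxon 7),Taxon 6),Taxon 3),Taxon 2) (rooted by Taxon 0) and count the minimum state changes it requires (Fitch parsimony):
stipules present: 1; retractile claws: 1; four-chambered heart: 2; nictitating membrane: 1; chelicerae fused: 1; lateral line: 1; sclerotic ring: 1.
Total tree length = 8.

8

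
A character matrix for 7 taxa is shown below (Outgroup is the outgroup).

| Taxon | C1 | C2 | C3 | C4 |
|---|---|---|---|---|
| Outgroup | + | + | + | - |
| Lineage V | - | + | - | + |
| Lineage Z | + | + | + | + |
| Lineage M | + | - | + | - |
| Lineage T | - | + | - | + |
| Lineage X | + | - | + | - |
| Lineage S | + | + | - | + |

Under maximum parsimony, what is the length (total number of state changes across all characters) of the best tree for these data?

Character polarity is set by the outgroup: the derived state is whichever differs from the outgroup's state, so for C1, C2, C3 the derived state is '-', and for the remaining characters it is '+'.
C1 (derived state '-') is shared by Lineage T and Lineage V — a synapomorphy uniting that clade.
C2: derived state '-' in Lineage M and Lineage X only — synapomorphy for {Lineage M, Lineage X}.
C3: derived state '-' in Lineage S, Lineage T, and Lineage V only — synapomorphy for {Lineage S, Lineage T, Lineage V}.
C4: derived state '+' in Lineage S, Lineage T, Lineage V, and Lineage Z only — synapomorphy for {Lineage S, Lineage T, Lineage V, Lineage Z}.
Most parsimonious ingroup topology: ((((Lineage V,Lineage T),Lineage S),Lineage Z),(Lineage M,Lineage X)).
Changes per character on this tree: C1: 1; C2: 1; C3: 1; C4: 1.
Total = 4.

4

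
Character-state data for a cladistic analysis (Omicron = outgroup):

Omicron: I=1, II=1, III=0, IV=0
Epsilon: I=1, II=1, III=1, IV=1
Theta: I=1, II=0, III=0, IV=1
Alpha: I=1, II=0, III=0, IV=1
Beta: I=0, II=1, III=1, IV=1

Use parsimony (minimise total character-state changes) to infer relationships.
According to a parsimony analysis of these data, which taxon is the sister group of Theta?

Alpha

Character polarity is set by the outgroup: the derived state is whichever differs from the outgroup's state, so for I, II the derived state is '0', and for the remaining characters it is '1'.
I: derived state '0' in Beta only — an autapomorphy, so it tells us nothing about relationships among taxa.
Only Alpha and Theta show the derived state '0' for II, supporting them as a clade.
III: derived state '1' in Beta and Epsilon only — synapomorphy for {Beta, Epsilon}.
All ingroup taxa share the derived state '1' for IV; it defines the ingroup but does not resolve relationships within it.
Most parsimonious ingroup topology: ((Epsilon,Beta),(Alpha,Theta)).
Theta and Alpha form a cherry on this tree, so they are sister taxa.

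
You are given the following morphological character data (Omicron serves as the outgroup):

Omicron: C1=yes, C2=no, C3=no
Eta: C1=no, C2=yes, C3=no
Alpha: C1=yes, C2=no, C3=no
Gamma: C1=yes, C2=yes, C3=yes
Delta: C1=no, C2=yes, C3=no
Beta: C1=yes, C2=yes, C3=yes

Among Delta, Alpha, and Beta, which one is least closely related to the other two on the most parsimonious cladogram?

Alpha

Character polarity is set by the outgroup: the derived state is whichever differs from the outgroup's state, so for C1 the derived state is 'no', and for the remaining characters it is 'yes'.
C1 (derived state 'no') is shared by Delta and Eta — a synapomorphy uniting that clade.
Only Beta, Delta, Eta, and Gamma show the derived state 'yes' for C2, supporting them as a clade.
C3: derived state 'yes' in Beta and Gamma only — synapomorphy for {Beta, Gamma}.
Most parsimonious ingroup topology: (((Eta,Delta),(Gamma,Beta)),Alpha).
Beta and Delta share a more recent common ancestor with each other than either does with Alpha, so Alpha is the least closely related of the three.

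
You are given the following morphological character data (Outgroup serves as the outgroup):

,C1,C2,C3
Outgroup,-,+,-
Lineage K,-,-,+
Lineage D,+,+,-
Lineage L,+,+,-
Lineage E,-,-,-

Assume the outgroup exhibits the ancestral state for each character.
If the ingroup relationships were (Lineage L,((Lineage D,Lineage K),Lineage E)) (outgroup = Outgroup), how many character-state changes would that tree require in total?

Map each character onto (Lineage L,((Lineage D,Lineage K),Lineage E)) (rooted by Outgroup) and count the minimum state changes it requires (Fitch parsimony):
C1: 2; C2: 2; C3: 1.
Total tree length = 5.

5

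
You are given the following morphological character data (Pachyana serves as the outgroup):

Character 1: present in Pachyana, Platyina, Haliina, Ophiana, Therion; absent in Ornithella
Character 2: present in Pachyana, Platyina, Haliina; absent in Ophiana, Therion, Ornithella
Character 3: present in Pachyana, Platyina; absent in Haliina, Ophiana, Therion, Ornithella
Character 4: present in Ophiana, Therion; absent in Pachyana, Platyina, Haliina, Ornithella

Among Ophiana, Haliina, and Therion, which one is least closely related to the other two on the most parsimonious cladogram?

Haliina

Character polarity is set by the outgroup: the derived state is whichever differs from the outgroup's state, so for Character 1, Character 2, Character 3 the derived state is 'absent', and for the remaining characters it is 'present'.
Character 1 (derived state 'absent') is unique to Ornithella (autapomorphy; uninformative for grouping).
Character 2 (derived state 'absent') is shared by Ophiana, Ornithella, and Therion — a synapomorphy uniting that clade.
Only Haliina, Ophiana, Ornithella, and Therion show the derived state 'absent' for Character 3, supporting them as a clade.
Character 4: derived state 'present' in Ophiana and Therion only — synapomorphy for {Ophiana, Therion}.
Most parsimonious ingroup topology: (Platyina,(Haliina,((Ophiana,Therion),Ornithella))).
Therion and Ophiana share a more recent common ancestor with each other than either does with Haliina, so Haliina is the least closely related of the three.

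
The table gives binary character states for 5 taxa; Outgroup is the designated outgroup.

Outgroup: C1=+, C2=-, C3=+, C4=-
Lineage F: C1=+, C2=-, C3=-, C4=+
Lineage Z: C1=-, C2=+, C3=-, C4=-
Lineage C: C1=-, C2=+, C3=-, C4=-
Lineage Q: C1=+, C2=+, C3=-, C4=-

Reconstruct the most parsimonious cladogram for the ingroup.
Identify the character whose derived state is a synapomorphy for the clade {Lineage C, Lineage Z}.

Character polarity is set by the outgroup: the derived state is whichever differs from the outgroup's state, so for C1, C3 the derived state is '-', and for the remaining characters it is '+'.
C1 (derived state '-') is shared by Lineage C and Lineage Z — a synapomorphy uniting that clade.
C2 (derived state '+') is shared by Lineage C, Lineage Q, and Lineage Z — a synapomorphy uniting that clade.
All ingroup taxa share the derived state '-' for C3; it defines the ingroup but does not resolve relationships within it.
C4 (derived state '+') is unique to Lineage F (autapomorphy; uninformative for grouping).
Most parsimonious ingroup topology: (Lineage F,((Lineage Z,Lineage C),Lineage Q)).
The clade {Lineage C, Lineage Z} is supported by C1: its derived state '-' occurs in exactly those taxa and in no other taxon (including the outgroup).

C1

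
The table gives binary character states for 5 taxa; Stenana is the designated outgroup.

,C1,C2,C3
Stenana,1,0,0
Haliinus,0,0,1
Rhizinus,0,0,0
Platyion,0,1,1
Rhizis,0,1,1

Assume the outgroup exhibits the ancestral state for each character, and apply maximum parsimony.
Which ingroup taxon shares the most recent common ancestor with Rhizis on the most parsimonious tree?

Character polarity is set by the outgroup: the derived state is whichever differs from the outgroup's state, so for C1 the derived state is '0', and for the remaining characters it is '1'.
C1 (derived state '0') is shared by all ingroup taxa — unites the whole ingroup.
C2: derived state '1' in Platyion and Rhizis only — synapomorphy for {Platyion, Rhizis}.
Only Haliinus, Platyion, and Rhizis show the derived state '1' for C3, supporting them as a clade.
Most parsimonious ingroup topology: ((Haliinus,(Platyion,Rhizis)),Rhizinus).
Rhizis and Platyion form a cherry on this tree, so they are sister taxa.

Platyion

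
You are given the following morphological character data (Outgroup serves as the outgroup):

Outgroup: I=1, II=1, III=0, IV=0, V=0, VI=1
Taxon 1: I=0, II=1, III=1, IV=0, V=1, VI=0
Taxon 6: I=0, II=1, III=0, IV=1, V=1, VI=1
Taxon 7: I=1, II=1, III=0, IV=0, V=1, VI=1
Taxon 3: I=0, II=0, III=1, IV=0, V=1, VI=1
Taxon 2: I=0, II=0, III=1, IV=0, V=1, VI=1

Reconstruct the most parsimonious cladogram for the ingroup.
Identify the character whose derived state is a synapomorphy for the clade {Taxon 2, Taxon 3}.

II

Character polarity is set by the outgroup: the derived state is whichever differs from the outgroup's state, so for I, II, VI the derived state is '0', and for the remaining characters it is '1'.
I: derived state '0' in Taxon 1, Taxon 2, Taxon 3, and Taxon 6 only — synapomorphy for {Taxon 1, Taxon 2, Taxon 3, Taxon 6}.
Only Taxon 2 and Taxon 3 show the derived state '0' for II, supporting them as a clade.
III: derived state '1' in Taxon 1, Taxon 2, and Taxon 3 only — synapomorphy for {Taxon 1, Taxon 2, Taxon 3}.
IV: derived state '1' in Taxon 6 only — an autapomorphy, so it tells us nothing about relationships among taxa.
V (derived state '1') is shared by all ingroup taxa — unites the whole ingroup.
VI: derived state '0' in Taxon 1 only — an autapomorphy, so it tells us nothing about relationships among taxa.
Most parsimonious ingroup topology: (((Taxon 1,(Taxon 3,Taxon 2)),Taxon 6),Taxon 7).
The clade {Taxon 2, Taxon 3} is supported by II: its derived state '0' occurs in exactly those taxa and in no other taxon (including the outgroup).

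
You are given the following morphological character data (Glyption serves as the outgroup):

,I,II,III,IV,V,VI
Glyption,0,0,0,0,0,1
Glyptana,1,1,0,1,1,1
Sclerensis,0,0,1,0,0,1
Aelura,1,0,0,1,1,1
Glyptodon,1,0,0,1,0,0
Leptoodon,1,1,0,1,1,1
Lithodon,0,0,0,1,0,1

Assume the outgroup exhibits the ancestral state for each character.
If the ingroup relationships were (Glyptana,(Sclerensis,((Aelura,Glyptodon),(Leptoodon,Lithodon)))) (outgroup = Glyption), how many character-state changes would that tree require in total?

12

Map each character onto (Glyptana,(Sclerensis,((Aelura,Glyptodon),(Leptoodon,Lithodon)))) (rooted by Glyption) and count the minimum state changes it requires (Fitch parsimony):
I: 3; II: 2; III: 1; IV: 2; V: 3; VI: 1.
Total tree length = 12.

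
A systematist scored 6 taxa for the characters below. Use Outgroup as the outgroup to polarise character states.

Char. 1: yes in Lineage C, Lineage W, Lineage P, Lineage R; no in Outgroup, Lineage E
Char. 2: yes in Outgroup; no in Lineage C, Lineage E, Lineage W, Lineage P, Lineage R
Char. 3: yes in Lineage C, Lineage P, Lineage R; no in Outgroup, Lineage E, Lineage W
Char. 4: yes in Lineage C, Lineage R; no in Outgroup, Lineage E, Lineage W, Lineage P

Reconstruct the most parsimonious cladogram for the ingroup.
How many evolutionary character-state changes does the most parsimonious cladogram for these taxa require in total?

4

Character polarity is set by the outgroup: the derived state is whichever differs from the outgroup's state, so for Char. 2 the derived state is 'no', and for the remaining characters it is 'yes'.
Char. 1: derived state 'yes' in Lineage C, Lineage P, Lineage R, and Lineage W only — synapomorphy for {Lineage C, Lineage P, Lineage R, Lineage W}.
Char. 2 (derived state 'no') is shared by all ingroup taxa — unites the whole ingroup.
Only Lineage C, Lineage P, and Lineage R show the derived state 'yes' for Char. 3, supporting them as a clade.
Only Lineage C and Lineage R show the derived state 'yes' for Char. 4, supporting them as a clade.
Most parsimonious ingroup topology: ((((Lineage C,Lineage R),Lineage P),Lineage W),Lineage E).
Changes per character on this tree: Char. 1: 1; Char. 2: 1; Char. 3: 1; Char. 4: 1.
Total = 4.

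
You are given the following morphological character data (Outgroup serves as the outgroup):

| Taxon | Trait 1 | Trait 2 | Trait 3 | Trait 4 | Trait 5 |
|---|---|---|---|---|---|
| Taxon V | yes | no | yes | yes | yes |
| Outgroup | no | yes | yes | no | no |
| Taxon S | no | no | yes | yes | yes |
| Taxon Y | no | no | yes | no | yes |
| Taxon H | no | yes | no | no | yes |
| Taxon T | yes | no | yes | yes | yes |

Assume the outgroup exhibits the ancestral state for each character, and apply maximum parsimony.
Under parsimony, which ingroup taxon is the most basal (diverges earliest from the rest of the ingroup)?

Character polarity is set by the outgroup: the derived state is whichever differs from the outgroup's state, so for Trait 2, Trait 3 the derived state is 'no', and for the remaining characters it is 'yes'.
Only Taxon T and Taxon V show the derived state 'yes' for Trait 1, supporting them as a clade.
Only Taxon S, Taxon T, Taxon V, and Taxon Y show the derived state 'no' for Trait 2, supporting them as a clade.
Trait 3: derived state 'no' in Taxon H only — an autapomorphy, so it tells us nothing about relationships among taxa.
Trait 4 (derived state 'yes') is shared by Taxon S, Taxon T, and Taxon V — a synapomorphy uniting that clade.
All ingroup taxa share the derived state 'yes' for Trait 5; it defines the ingroup but does not resolve relationships within it.
Most parsimonious ingroup topology: (Taxon H,(Taxon Y,((Taxon T,Taxon V),Taxon S))).
Taxon H is sister to the clade containing all other ingroup taxa, so it is the earliest-diverging (most basal) ingroup lineage.

Taxon H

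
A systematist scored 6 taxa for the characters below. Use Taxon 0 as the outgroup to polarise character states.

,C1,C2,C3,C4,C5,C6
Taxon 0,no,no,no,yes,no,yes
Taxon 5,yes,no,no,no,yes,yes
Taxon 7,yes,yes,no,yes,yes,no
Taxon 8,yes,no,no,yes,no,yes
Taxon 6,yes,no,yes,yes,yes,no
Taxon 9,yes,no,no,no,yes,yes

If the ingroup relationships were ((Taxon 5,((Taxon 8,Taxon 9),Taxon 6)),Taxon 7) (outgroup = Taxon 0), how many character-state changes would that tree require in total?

Map each character onto ((Taxon 5,((Taxon 8,Taxon 9),Taxon 6)),Taxon 7) (rooted by Taxon 0) and count the minimum state changes it requires (Fitch parsimony):
C1: 1; C2: 1; C3: 1; C4: 2; C5: 2; C6: 2.
Total tree length = 9.

9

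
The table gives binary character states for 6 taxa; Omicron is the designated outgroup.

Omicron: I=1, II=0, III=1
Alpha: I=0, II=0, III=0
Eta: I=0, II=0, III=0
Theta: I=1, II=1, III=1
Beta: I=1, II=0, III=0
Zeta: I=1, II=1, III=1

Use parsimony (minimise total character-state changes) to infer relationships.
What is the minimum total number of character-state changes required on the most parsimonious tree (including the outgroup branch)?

3

Character polarity is set by the outgroup: the derived state is whichever differs from the outgroup's state, so for I, III the derived state is '0', and for the remaining characters it is '1'.
Only Alpha and Eta show the derived state '0' for I, supporting them as a clade.
II: derived state '1' in Theta and Zeta only — synapomorphy for {Theta, Zeta}.
III (derived state '0') is shared by Alpha, Beta, and Eta — a synapomorphy uniting that clade.
Most parsimonious ingroup topology: (((Alpha,Eta),Beta),(Theta,Zeta)).
Changes per character on this tree: I: 1; II: 1; III: 1.
Total = 3.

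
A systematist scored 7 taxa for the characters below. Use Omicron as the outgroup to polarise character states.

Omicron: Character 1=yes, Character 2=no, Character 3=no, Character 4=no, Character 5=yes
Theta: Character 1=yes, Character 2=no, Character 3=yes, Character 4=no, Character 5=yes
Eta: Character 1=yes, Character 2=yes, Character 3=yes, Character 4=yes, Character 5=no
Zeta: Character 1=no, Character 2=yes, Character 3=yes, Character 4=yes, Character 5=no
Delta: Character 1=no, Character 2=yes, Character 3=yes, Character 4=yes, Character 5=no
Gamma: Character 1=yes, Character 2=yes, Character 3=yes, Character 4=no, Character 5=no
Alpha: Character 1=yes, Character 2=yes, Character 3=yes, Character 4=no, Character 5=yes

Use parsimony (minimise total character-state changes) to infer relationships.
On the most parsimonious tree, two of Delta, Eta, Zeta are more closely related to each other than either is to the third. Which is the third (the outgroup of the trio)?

Character polarity is set by the outgroup: the derived state is whichever differs from the outgroup's state, so for Character 1, Character 5 the derived state is 'no', and for the remaining characters it is 'yes'.
Character 1: derived state 'no' in Delta and Zeta only — synapomorphy for {Delta, Zeta}.
Character 2 (derived state 'yes') is shared by Alpha, Delta, Eta, Gamma, and Zeta — a synapomorphy uniting that clade.
Character 3 (derived state 'yes') is shared by all ingroup taxa — unites the whole ingroup.
Only Delta, Eta, and Zeta show the derived state 'yes' for Character 4, supporting them as a clade.
Character 5 (derived state 'no') is shared by Delta, Eta, Gamma, and Zeta — a synapomorphy uniting that clade.
Most parsimonious ingroup topology: (Theta,(((Eta,(Zeta,Delta)),Gamma),Alpha)).
Delta and Zeta share a more recent common ancestor with each other than either does with Eta, so Eta is the least closely related of the three.

Eta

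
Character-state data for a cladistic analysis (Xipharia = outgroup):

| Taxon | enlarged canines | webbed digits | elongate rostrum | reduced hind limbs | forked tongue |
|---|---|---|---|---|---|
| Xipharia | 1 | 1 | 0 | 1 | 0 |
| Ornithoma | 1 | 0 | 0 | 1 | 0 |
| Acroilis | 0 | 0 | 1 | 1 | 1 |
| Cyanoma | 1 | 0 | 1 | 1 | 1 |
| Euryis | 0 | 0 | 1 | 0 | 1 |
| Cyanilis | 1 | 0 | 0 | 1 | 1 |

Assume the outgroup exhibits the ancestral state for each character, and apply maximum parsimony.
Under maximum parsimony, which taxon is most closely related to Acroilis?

Character polarity is set by the outgroup: the derived state is whichever differs from the outgroup's state, so for enlarged canines, webbed digits, reduced hind limbs the derived state is '0', and for the remaining characters it is '1'.
Only Acroilis and Euryis show the derived state '0' for enlarged canines, supporting them as a clade.
All ingroup taxa share the derived state '0' for webbed digits; it defines the ingroup but does not resolve relationships within it.
elongate rostrum (derived state '1') is shared by Acroilis, Cyanoma, and Euryis — a synapomorphy uniting that clade.
reduced hind limbs (derived state '0') is unique to Euryis (autapomorphy; uninformative for grouping).
Only Acroilis, Cyanilis, Cyanoma, and Euryis show the derived state '1' for forked tongue, supporting them as a clade.
Most parsimonious ingroup topology: (Ornithoma,(((Acroilis,Euryis),Cyanoma),Cyanilis)).
Acroilis and Euryis form a cherry on this tree, so they are sister taxa.

Euryis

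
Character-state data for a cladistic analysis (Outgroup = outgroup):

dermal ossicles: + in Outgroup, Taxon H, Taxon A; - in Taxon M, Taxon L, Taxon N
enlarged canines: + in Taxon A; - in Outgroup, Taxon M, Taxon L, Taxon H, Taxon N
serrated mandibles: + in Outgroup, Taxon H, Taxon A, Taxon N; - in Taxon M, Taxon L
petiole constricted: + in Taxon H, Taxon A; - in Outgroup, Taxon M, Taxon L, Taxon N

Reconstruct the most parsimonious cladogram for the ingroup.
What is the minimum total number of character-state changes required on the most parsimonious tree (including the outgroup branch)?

4

Character polarity is set by the outgroup: the derived state is whichever differs from the outgroup's state, so for dermal ossicles, serrated mandibles the derived state is '-', and for the remaining characters it is '+'.
dermal ossicles (derived state '-') is shared by Taxon L, Taxon M, and Taxon N — a synapomorphy uniting that clade.
enlarged canines (derived state '+') is unique to Taxon A (autapomorphy; uninformative for grouping).
serrated mandibles (derived state '-') is shared by Taxon L and Taxon M — a synapomorphy uniting that clade.
petiole constricted (derived state '+') is shared by Taxon A and Taxon H — a synapomorphy uniting that clade.
Most parsimonious ingroup topology: (((Taxon M,Taxon L),Taxon N),(Taxon H,Taxon A)).
Changes per character on this tree: dermal ossicles: 1; enlarged canines: 1; serrated mandibles: 1; petiole constricted: 1.
Total = 4.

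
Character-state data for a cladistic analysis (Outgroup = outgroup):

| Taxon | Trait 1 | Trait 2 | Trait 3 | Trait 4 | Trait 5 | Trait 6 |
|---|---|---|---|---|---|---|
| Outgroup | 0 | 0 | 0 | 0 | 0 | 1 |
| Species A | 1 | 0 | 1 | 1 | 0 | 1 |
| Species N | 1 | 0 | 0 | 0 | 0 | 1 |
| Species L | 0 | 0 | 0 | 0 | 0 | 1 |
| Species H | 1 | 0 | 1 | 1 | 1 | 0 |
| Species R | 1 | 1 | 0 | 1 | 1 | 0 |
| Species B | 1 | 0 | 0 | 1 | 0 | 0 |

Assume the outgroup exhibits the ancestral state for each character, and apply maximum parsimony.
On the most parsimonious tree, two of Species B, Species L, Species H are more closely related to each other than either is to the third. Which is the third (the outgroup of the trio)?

Character polarity is set by the outgroup: the derived state is whichever differs from the outgroup's state, so for Trait 6 the derived state is '0', and for the remaining characters it is '1'.
Trait 1: derived state '1' in Species A, Species B, Species H, Species N, and Species R only — synapomorphy for {Species A, Species B, Species H, Species N, Species R}.
Trait 2 (derived state '1') is unique to Species R (autapomorphy; uninformative for grouping).
Trait 3 (state '1') occurs in Species A and Species H but conflicts with the nesting implied by the other characters — most parsimoniously interpreted as homoplasy.
Trait 4: derived state '1' in Species A, Species B, Species H, and Species R only — synapomorphy for {Species A, Species B, Species H, Species R}.
Trait 5: derived state '1' in Species H and Species R only — synapomorphy for {Species H, Species R}.
Only Species B, Species H, and Species R show the derived state '0' for Trait 6, supporting them as a clade.
Most parsimonious ingroup topology: (((Species A,((Species H,Species R),Species B)),Species N),Species L).
Species H and Species B share a more recent common ancestor with each other than either does with Species L, so Species L is the least closely related of the three.

Species L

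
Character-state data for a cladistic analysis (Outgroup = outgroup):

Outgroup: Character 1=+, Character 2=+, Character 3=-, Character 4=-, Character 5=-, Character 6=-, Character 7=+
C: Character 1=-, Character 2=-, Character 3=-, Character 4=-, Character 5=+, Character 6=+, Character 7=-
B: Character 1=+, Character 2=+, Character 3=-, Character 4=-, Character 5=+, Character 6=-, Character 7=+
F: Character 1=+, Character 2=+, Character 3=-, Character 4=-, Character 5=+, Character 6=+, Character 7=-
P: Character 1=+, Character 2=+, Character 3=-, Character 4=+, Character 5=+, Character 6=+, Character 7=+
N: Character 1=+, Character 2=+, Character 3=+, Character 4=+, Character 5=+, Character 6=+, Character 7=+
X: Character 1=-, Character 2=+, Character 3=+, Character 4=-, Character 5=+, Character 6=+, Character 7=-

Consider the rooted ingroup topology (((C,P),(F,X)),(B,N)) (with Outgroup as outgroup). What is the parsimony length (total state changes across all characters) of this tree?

Map each character onto (((C,P),(F,X)),(B,N)) (rooted by Outgroup) and count the minimum state changes it requires (Fitch parsimony):
Character 1: 2; Character 2: 1; Character 3: 2; Character 4: 2; Character 5: 1; Character 6: 2; Character 7: 2.
Total tree length = 12.

12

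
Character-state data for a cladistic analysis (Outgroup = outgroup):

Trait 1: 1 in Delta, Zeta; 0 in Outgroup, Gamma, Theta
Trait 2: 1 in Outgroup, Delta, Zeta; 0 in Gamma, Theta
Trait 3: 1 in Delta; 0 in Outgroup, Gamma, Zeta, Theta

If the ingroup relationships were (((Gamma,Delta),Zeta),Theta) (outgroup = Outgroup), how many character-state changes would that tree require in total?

Map each character onto (((Gamma,Delta),Zeta),Theta) (rooted by Outgroup) and count the minimum state changes it requires (Fitch parsimony):
Trait 1: 2; Trait 2: 2; Trait 3: 1.
Total tree length = 5.

5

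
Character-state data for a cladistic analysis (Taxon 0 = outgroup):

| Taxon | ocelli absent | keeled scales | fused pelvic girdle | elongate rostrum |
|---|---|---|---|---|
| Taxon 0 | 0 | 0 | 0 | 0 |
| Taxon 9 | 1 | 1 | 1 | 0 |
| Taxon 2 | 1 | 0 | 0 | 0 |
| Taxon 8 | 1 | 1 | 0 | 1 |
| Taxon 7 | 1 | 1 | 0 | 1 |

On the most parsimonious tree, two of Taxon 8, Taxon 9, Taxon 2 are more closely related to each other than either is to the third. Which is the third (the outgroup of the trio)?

Taxon 2

The outgroup has state '0' for every character, so '1' is the derived state throughout.
ocelli absent (derived state '1') is shared by all ingroup taxa — unites the whole ingroup.
keeled scales: derived state '1' in Taxon 7, Taxon 8, and Taxon 9 only — synapomorphy for {Taxon 7, Taxon 8, Taxon 9}.
fused pelvic girdle (derived state '1') is unique to Taxon 9 (autapomorphy; uninformative for grouping).
Only Taxon 7 and Taxon 8 show the derived state '1' for elongate rostrum, supporting them as a clade.
Most parsimonious ingroup topology: (((Taxon 8,Taxon 7),Taxon 9),Taxon 2).
Taxon 9 and Taxon 8 share a more recent common ancestor with each other than either does with Taxon 2, so Taxon 2 is the least closely related of the three.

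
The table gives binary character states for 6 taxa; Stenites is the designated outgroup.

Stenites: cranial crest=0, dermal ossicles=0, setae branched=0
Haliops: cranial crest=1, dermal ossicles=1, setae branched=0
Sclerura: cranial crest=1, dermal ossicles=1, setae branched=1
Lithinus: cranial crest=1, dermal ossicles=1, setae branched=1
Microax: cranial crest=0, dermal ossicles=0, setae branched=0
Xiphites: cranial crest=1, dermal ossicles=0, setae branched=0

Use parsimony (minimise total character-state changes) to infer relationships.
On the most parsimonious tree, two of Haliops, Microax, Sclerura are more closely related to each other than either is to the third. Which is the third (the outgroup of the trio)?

The outgroup has state '0' for every character, so '1' is the derived state throughout.
cranial crest (derived state '1') is shared by Haliops, Lithinus, Sclerura, and Xiphites — a synapomorphy uniting that clade.
dermal ossicles (derived state '1') is shared by Haliops, Lithinus, and Sclerura — a synapomorphy uniting that clade.
setae branched: derived state '1' in Lithinus and Sclerura only — synapomorphy for {Lithinus, Sclerura}.
Most parsimonious ingroup topology: ((((Sclerura,Lithinus),Haliops),Xiphites),Microax).
Sclerura and Haliops share a more recent common ancestor with each other than either does with Microax, so Microax is the least closely related of the three.

Microax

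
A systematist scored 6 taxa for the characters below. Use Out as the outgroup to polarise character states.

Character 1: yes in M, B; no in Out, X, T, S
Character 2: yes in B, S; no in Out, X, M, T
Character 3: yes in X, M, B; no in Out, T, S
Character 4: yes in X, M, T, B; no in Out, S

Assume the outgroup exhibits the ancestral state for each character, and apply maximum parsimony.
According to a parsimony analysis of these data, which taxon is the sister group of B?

The outgroup has state 'no' for every character, so 'yes' is the derived state throughout.
Only B and M show the derived state 'yes' for Character 1, supporting them as a clade.
Character 2 groups B and S, which is incompatible with the clades supported by the remaining characters; treating it as convergent (homoplasy) costs fewer steps than any alternative tree.
Character 3 (derived state 'yes') is shared by B, M, and X — a synapomorphy uniting that clade.
Character 4: derived state 'yes' in B, M, T, and X only — synapomorphy for {B, M, T, X}.
Most parsimonious ingroup topology: (((X,(M,B)),T),S).
B and M form a cherry on this tree, so they are sister taxa.

M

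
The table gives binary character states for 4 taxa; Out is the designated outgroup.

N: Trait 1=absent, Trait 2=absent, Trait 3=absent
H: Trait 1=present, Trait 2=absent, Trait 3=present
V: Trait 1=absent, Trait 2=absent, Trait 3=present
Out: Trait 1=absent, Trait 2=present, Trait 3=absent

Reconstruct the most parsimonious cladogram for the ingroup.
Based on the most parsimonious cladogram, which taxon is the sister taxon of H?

V

Character polarity is set by the outgroup: the derived state is whichever differs from the outgroup's state, so for Trait 2 the derived state is 'absent', and for the remaining characters it is 'present'.
Trait 1 (derived state 'present') is unique to H (autapomorphy; uninformative for grouping).
All ingroup taxa share the derived state 'absent' for Trait 2; it defines the ingroup but does not resolve relationships within it.
Trait 3 (derived state 'present') is shared by H and V — a synapomorphy uniting that clade.
Most parsimonious ingroup topology: ((V,H),N).
H and V form a cherry on this tree, so they are sister taxa.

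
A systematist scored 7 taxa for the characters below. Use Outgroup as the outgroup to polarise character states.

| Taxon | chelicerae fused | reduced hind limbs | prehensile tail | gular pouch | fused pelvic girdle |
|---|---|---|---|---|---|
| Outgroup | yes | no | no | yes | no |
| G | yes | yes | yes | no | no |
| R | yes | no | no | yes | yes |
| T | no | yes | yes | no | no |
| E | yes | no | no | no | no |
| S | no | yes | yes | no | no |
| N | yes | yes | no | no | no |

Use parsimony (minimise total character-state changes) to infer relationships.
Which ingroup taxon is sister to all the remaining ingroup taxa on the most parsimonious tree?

R

Character polarity is set by the outgroup: the derived state is whichever differs from the outgroup's state, so for chelicerae fused, gular pouch the derived state is 'no', and for the remaining characters it is 'yes'.
Only S and T show the derived state 'no' for chelicerae fused, supporting them as a clade.
Only G, N, S, and T show the derived state 'yes' for reduced hind limbs, supporting them as a clade.
prehensile tail (derived state 'yes') is shared by G, S, and T — a synapomorphy uniting that clade.
gular pouch: derived state 'no' in E, G, N, S, and T only — synapomorphy for {E, G, N, S, T}.
fused pelvic girdle: derived state 'yes' in R only — an autapomorphy, so it tells us nothing about relationships among taxa.
Most parsimonious ingroup topology: ((((G,(T,S)),N),E),R).
R is sister to the clade containing all other ingroup taxa, so it is the earliest-diverging (most basal) ingroup lineage.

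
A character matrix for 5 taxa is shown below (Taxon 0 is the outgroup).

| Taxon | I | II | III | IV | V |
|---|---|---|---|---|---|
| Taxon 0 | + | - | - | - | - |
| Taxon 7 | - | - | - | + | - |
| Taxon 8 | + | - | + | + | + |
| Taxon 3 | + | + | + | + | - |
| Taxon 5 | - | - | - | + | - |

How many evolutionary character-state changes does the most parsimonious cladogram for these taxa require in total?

Character polarity is set by the outgroup: the derived state is whichever differs from the outgroup's state, so for I the derived state is '-', and for the remaining characters it is '+'.
Only Taxon 5 and Taxon 7 show the derived state '-' for I, supporting them as a clade.
II: derived state '+' in Taxon 3 only — an autapomorphy, so it tells us nothing about relationships among taxa.
III (derived state '+') is shared by Taxon 3 and Taxon 8 — a synapomorphy uniting that clade.
All ingroup taxa share the derived state '+' for IV; it defines the ingroup but does not resolve relationships within it.
V: derived state '+' in Taxon 8 only — an autapomorphy, so it tells us nothing about relationships among taxa.
Most parsimonious ingroup topology: ((Taxon 7,Taxon 5),(Taxon 8,Taxon 3)).
Changes per character on this tree: I: 1; II: 1; III: 1; IV: 1; V: 1.
Total = 5.

5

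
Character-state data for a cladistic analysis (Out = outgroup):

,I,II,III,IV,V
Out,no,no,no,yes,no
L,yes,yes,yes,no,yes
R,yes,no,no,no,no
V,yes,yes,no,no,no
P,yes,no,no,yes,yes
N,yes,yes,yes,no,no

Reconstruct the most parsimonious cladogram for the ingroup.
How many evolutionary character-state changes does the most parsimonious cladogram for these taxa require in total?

6

Character polarity is set by the outgroup: the derived state is whichever differs from the outgroup's state, so for IV the derived state is 'no', and for the remaining characters it is 'yes'.
I (derived state 'yes') is shared by all ingroup taxa — unites the whole ingroup.
Only L, N, and V show the derived state 'yes' for II, supporting them as a clade.
III: derived state 'yes' in L and N only — synapomorphy for {L, N}.
IV (derived state 'no') is shared by L, N, R, and V — a synapomorphy uniting that clade.
V (state 'yes') occurs in L and P but conflicts with the nesting implied by the other characters — most parsimoniously interpreted as homoplasy.
Most parsimonious ingroup topology: ((((L,N),V),R),P).
Changes per character on this tree: I: 1; II: 1; III: 1; IV: 1; V: 2.
Total = 6.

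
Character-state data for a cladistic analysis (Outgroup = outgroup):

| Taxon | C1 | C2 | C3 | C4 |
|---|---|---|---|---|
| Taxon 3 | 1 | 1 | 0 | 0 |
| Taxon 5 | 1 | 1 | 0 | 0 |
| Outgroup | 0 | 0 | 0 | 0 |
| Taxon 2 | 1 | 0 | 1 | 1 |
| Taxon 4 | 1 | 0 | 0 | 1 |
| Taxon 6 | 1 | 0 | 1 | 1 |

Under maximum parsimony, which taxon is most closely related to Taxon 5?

Taxon 3

The outgroup has state '0' for every character, so '1' is the derived state throughout.
All ingroup taxa share the derived state '1' for C1; it defines the ingroup but does not resolve relationships within it.
C2 (derived state '1') is shared by Taxon 3 and Taxon 5 — a synapomorphy uniting that clade.
C3 (derived state '1') is shared by Taxon 2 and Taxon 6 — a synapomorphy uniting that clade.
C4 (derived state '1') is shared by Taxon 2, Taxon 4, and Taxon 6 — a synapomorphy uniting that clade.
Most parsimonious ingroup topology: (((Taxon 2,Taxon 6),Taxon 4),(Taxon 3,Taxon 5)).
Taxon 5 and Taxon 3 form a cherry on this tree, so they are sister taxa.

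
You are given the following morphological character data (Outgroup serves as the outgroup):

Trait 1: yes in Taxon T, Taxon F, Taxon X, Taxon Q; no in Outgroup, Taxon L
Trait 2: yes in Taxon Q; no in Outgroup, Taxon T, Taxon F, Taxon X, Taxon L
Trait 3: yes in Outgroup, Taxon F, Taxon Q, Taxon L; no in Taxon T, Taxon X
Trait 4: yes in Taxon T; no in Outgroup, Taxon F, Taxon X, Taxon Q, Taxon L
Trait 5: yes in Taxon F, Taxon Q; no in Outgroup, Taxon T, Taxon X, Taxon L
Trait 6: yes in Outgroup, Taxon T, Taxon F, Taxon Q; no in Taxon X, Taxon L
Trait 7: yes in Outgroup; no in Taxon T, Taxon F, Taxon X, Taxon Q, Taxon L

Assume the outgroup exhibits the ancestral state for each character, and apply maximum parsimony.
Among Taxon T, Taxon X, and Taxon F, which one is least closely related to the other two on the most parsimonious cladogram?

Character polarity is set by the outgroup: the derived state is whichever differs from the outgroup's state, so for Trait 3, Trait 6, Trait 7 the derived state is 'no', and for the remaining characters it is 'yes'.
Only Taxon F, Taxon Q, Taxon T, and Taxon X show the derived state 'yes' for Trait 1, supporting them as a clade.
Trait 2: derived state 'yes' in Taxon Q only — an autapomorphy, so it tells us nothing about relationships among taxa.
Trait 3 (derived state 'no') is shared by Taxon T and Taxon X — a synapomorphy uniting that clade.
Trait 4: derived state 'yes' in Taxon T only — an autapomorphy, so it tells us nothing about relationships among taxa.
Trait 5 (derived state 'yes') is shared by Taxon F and Taxon Q — a synapomorphy uniting that clade.
Trait 6 groups Taxon L and Taxon X, which is incompatible with the clades supported by the remaining characters; treating it as convergent (homoplasy) costs fewer steps than any alternative tree.
All ingroup taxa share the derived state 'no' for Trait 7; it defines the ingroup but does not resolve relationships within it.
Most parsimonious ingroup topology: (((Taxon T,Taxon X),(Taxon F,Taxon Q)),Taxon L).
Taxon T and Taxon X share a more recent common ancestor with each other than either does with Taxon F, so Taxon F is the least closely related of the three.

Taxon F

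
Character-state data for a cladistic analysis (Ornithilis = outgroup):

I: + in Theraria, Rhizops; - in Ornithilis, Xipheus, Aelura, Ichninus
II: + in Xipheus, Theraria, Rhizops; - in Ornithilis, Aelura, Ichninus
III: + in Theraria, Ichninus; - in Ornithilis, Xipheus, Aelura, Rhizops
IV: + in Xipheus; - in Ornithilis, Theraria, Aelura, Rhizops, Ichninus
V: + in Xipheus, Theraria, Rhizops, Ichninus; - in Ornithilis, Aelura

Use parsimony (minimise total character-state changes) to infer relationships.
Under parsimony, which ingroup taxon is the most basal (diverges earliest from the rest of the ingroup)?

The outgroup has state '-' for every character, so '+' is the derived state throughout.
Only Rhizops and Theraria show the derived state '+' for I, supporting them as a clade.
Only Rhizops, Theraria, and Xipheus show the derived state '+' for II, supporting them as a clade.
III groups Ichninus and Theraria, which is incompatible with the clades supported by the remaining characters; treating it as convergent (homoplasy) costs fewer steps than any alternative tree.
IV (derived state '+') is unique to Xipheus (autapomorphy; uninformative for grouping).
V (derived state '+') is shared by Ichninus, Rhizops, Theraria, and Xipheus — a synapomorphy uniting that clade.
Most parsimonious ingroup topology: (((Xipheus,(Theraria,Rhizops)),Ichninus),Aelura).
Aelura is sister to the clade containing all other ingroup taxa, so it is the earliest-diverging (most basal) ingroup lineage.

Aelura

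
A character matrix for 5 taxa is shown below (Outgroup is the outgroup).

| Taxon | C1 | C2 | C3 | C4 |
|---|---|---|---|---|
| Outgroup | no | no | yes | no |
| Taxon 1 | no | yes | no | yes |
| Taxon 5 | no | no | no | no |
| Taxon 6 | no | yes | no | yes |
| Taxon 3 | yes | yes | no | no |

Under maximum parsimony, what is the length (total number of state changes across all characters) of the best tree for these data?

Character polarity is set by the outgroup: the derived state is whichever differs from the outgroup's state, so for C3 the derived state is 'no', and for the remaining characters it is 'yes'.
C1 (derived state 'yes') is unique to Taxon 3 (autapomorphy; uninformative for grouping).
Only Taxon 1, Taxon 3, and Taxon 6 show the derived state 'yes' for C2, supporting them as a clade.
All ingroup taxa share the derived state 'no' for C3; it defines the ingroup but does not resolve relationships within it.
C4 (derived state 'yes') is shared by Taxon 1 and Taxon 6 — a synapomorphy uniting that clade.
Most parsimonious ingroup topology: (((Taxon 1,Taxon 6),Taxon 3),Taxon 5).
Changes per character on this tree: C1: 1; C2: 1; C3: 1; C4: 1.
Total = 4.

4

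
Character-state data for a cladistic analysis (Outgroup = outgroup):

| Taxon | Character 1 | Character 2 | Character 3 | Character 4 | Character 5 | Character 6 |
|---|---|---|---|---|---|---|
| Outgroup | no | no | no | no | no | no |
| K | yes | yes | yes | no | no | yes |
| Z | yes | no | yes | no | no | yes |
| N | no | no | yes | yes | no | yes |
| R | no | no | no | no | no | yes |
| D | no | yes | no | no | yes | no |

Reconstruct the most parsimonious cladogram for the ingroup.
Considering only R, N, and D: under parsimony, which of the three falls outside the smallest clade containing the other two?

D

The outgroup has state 'no' for every character, so 'yes' is the derived state throughout.
Character 1: derived state 'yes' in K and Z only — synapomorphy for {K, Z}.
Character 2 (state 'yes') occurs in D and K but conflicts with the nesting implied by the other characters — most parsimoniously interpreted as homoplasy.
Only K, N, and Z show the derived state 'yes' for Character 3, supporting them as a clade.
Character 4 (derived state 'yes') is unique to N (autapomorphy; uninformative for grouping).
Character 5 (derived state 'yes') is unique to D (autapomorphy; uninformative for grouping).
Only K, N, R, and Z show the derived state 'yes' for Character 6, supporting them as a clade.
Most parsimonious ingroup topology: ((((K,Z),N),R),D).
N and R share a more recent common ancestor with each other than either does with D, so D is the least closely related of the three.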